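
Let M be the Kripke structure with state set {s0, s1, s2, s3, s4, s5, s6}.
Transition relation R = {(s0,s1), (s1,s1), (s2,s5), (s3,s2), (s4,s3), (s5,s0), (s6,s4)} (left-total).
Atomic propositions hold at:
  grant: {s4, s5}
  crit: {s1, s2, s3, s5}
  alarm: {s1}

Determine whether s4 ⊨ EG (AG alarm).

No

AG alarm: greatest fixpoint, start Z0 = {s1}, keep only states in Sat with every successor in Z. Already a fixed point.
Sat(AG alarm) = {s1}
EG (AG alarm): greatest fixpoint, start Z0 = {s1}, keep only states in Sat with some successor in Z. Already a fixed point.
Sat(EG (AG alarm)) = {s1}
s4 ∉ Sat(EG (AG alarm)) = {s1}, so the formula does not hold at s4.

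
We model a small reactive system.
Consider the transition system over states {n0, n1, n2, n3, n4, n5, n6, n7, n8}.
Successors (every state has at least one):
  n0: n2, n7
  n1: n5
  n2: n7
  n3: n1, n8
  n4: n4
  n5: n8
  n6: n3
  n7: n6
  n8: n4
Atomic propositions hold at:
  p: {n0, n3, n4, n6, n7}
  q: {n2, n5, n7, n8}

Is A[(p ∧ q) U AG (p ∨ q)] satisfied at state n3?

No

Sat(p ∧ q) = {n7}
Sat(p ∨ q) = {n0, n2, n3, n4, n5, n6, n7, n8}
AG (p ∨ q): greatest fixpoint, start Z0 = {n0, n2, n3, n4, n5, n6, n7, n8}, keep only states in Sat with every successor in Z. Z1 = {n0, n2, n4, n5, n6, n7, n8}; Z2 = {n0, n2, n4, n5, n7, n8}; Z3 = {n0, n2, n4, n5, n8}; Z4 = {n4, n5, n8}; fixed.
Sat(AG (p ∨ q)) = {n4, n5, n8}
A[(p ∧ q) U AG (p ∨ q)]: least fixpoint, start Z0 = Sat(AG (p ∨ q)) = {n4, n5, n8}, add states in Sat(p ∧ q) with every successor in Z. Already a fixed point.
Sat(A[(p ∧ q) U AG (p ∨ q)]) = {n4, n5, n8}
n3 ∉ Sat(A[(p ∧ q) U AG (p ∨ q)]) = {n4, n5, n8}, so the formula does not hold at n3.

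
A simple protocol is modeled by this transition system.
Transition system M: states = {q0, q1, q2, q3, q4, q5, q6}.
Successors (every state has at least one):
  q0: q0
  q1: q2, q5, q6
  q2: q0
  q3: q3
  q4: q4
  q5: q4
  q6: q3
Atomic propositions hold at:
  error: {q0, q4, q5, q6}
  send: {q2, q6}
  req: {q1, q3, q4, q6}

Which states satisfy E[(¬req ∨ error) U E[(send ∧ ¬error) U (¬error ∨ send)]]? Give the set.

Sat(¬req) = {q0, q2, q5}
Sat(¬req ∨ error) = {q0, q2, q4, q5, q6}
Sat(¬error) = {q1, q2, q3}
Sat(send ∧ ¬error) = {q2}
Sat(¬error ∨ send) = {q1, q2, q3, q6}
E[(send ∧ ¬error) U (¬error ∨ send)]: least fixpoint, start Z0 = Sat((¬error ∨ send)) = {q1, q2, q3, q6}, add states in Sat(send ∧ ¬error) with some successor in Z. Already a fixed point.
Sat(E[(send ∧ ¬error) U (¬error ∨ send)]) = {q1, q2, q3, q6}
E[(¬req ∨ error) U E[(send ∧ ¬error) U (¬error ∨ send)]]: least fixpoint, start Z0 = Sat(E[(send ∧ ¬error) U (¬error ∨ send)]) = {q1, q2, q3, q6}, add states in Sat(¬req ∨ error) with some successor in Z. Already a fixed point.
Sat(E[(¬req ∨ error) U E[(send ∧ ¬error) U (¬error ∨ send)]]) = {q1, q2, q3, q6}

{q1, q2, q3, q6}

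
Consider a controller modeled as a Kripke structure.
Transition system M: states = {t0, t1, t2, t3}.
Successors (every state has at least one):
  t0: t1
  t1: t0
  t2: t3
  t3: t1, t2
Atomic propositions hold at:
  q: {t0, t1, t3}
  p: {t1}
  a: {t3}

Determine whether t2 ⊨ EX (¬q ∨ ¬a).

No

Sat(¬q) = {t2}
Sat(¬a) = {t0, t1, t2}
Sat(¬q ∨ ¬a) = {t0, t1, t2}
Sat(EX (¬q ∨ ¬a)) = {s : some successor in {t0, t1, t2}} = {t0, t1, t3}
t2 ∉ Sat(EX (¬q ∨ ¬a)) = {t0, t1, t3}, so the formula does not hold at t2.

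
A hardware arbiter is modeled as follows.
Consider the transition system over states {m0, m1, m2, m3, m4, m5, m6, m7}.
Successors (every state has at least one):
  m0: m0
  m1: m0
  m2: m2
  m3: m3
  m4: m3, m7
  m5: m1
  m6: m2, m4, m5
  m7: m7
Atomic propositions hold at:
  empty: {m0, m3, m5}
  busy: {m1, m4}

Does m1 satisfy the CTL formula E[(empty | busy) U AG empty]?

Yes

Sat(empty | busy) = {m0, m1, m3, m4, m5}
AG empty: greatest fixpoint, start Z0 = {m0, m3, m5}, keep only states in Sat with every successor in Z. Z1 = {m0, m3}; fixed.
Sat(AG empty) = {m0, m3}
E[(empty | busy) U AG empty]: least fixpoint, start Z0 = Sat(AG empty) = {m0, m3}, add states in Sat(empty | busy) with some successor in Z. Z1 = {m0, m1, m3, m4}; Z2 = {m0, m1, m3, m4, m5}; fixed.
Sat(E[(empty | busy) U AG empty]) = {m0, m1, m3, m4, m5}
m1 ∈ Sat(E[(empty | busy) U AG empty]) = {m0, m1, m3, m4, m5}, so the formula holds at m1.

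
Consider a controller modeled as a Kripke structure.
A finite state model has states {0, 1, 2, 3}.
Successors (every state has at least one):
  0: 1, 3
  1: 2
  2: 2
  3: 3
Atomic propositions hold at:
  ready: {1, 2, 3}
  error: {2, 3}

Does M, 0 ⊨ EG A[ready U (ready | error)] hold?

No

Sat(ready | error) = {1, 2, 3}
A[ready U (ready | error)]: least fixpoint, start Z0 = Sat((ready | error)) = {1, 2, 3}, add states in Sat(ready) with every successor in Z. Already a fixed point.
Sat(A[ready U (ready | error)]) = {1, 2, 3}
EG A[ready U (ready | error)]: greatest fixpoint, start Z0 = {1, 2, 3}, keep only states in Sat with some successor in Z. Already a fixed point.
Sat(EG A[ready U (ready | error)]) = {1, 2, 3}
0 ∉ Sat(EG A[ready U (ready | error)]) = {1, 2, 3}, so the formula does not hold at 0.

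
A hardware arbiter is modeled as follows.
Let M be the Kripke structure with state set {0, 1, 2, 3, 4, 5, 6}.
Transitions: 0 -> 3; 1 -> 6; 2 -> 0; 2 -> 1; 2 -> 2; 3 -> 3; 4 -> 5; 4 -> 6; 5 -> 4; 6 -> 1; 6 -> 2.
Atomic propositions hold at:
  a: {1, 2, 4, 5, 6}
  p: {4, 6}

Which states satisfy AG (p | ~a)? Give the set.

Sat(~a) = {0, 3}
Sat(p | ~a) = {0, 3, 4, 6}
AG (p | ~a): greatest fixpoint, start Z0 = {0, 3, 4, 6}, keep only states in Sat with every successor in Z. Z1 = {0, 3}; fixed.
Sat(AG (p | ~a)) = {0, 3}

{0, 3}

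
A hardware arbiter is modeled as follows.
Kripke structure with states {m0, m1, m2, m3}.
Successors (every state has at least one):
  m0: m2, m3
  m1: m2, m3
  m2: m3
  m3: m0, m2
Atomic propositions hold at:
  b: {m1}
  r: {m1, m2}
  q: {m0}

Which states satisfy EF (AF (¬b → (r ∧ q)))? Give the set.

Sat(¬b) = {m0, m2, m3}
Sat(r ∧ q) = ∅
Sat(¬b → (r ∧ q)) = {m1}
AF (¬b → (r ∧ q)): least fixpoint, start Z0 = {m1}, add states with every successor in Z. Already a fixed point.
Sat(AF (¬b → (r ∧ q))) = {m1}
EF (AF (¬b → (r ∧ q))): least fixpoint, start Z0 = {m1}, add states with some successor in Z. Already a fixed point.
Sat(EF (AF (¬b → (r ∧ q)))) = {m1}

{m1}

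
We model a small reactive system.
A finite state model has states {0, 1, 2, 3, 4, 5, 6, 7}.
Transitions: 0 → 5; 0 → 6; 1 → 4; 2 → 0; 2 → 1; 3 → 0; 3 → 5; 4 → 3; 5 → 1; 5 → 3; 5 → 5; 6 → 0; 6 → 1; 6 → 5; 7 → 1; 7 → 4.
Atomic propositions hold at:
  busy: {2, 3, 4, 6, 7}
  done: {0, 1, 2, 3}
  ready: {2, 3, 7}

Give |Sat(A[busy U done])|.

A[busy U done]: least fixpoint, start Z0 = Sat(done) = {0, 1, 2, 3}, add states in Sat(busy) with every successor in Z. Z1 = {0, 1, 2, 3, 4}; Z2 = {0, 1, 2, 3, 4, 7}; fixed.
Sat(A[busy U done]) = {0, 1, 2, 3, 4, 7}
|Sat(A[busy U done])| = |{0, 1, 2, 3, 4, 7}| = 6.

6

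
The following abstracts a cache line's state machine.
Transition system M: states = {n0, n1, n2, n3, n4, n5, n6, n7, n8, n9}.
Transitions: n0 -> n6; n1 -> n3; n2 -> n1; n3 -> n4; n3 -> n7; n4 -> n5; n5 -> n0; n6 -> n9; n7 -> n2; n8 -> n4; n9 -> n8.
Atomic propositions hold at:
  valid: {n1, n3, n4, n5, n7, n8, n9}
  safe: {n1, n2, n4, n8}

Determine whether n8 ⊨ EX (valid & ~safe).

Sat(~safe) = {n0, n3, n5, n6, n7, n9}
Sat(valid & ~safe) = {n3, n5, n7, n9}
Sat(EX (valid & ~safe)) = {s : some successor in {n3, n5, n7, n9}} = {n1, n3, n4, n6}
n8 ∉ Sat(EX (valid & ~safe)) = {n1, n3, n4, n6}, so the formula does not hold at n8.

No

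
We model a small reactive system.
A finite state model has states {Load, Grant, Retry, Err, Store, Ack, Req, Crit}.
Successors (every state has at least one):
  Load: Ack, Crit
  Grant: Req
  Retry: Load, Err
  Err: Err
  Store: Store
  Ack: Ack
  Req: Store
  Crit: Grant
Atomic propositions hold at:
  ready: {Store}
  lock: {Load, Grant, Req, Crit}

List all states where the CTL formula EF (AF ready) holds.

{Load, Grant, Retry, Store, Req, Crit}

AF ready: least fixpoint, start Z0 = {Store}, add states with every successor in Z. Z1 = {Store, Req}; Z2 = {Grant, Store, Req}; Z3 = {Grant, Store, Req, Crit}; fixed.
Sat(AF ready) = {Grant, Store, Req, Crit}
EF (AF ready): least fixpoint, start Z0 = {Grant, Store, Req, Crit}, add states with some successor in Z. Z1 = {Load, Grant, Store, Req, Crit}; Z2 = {Load, Grant, Retry, Store, Req, Crit}; fixed.
Sat(EF (AF ready)) = {Load, Grant, Retry, Store, Req, Crit}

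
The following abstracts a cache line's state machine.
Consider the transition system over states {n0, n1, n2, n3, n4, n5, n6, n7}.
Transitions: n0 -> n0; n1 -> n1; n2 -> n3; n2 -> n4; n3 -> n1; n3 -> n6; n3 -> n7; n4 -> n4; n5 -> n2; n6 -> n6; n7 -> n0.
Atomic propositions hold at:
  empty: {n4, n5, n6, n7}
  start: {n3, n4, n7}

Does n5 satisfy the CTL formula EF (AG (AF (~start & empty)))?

Yes

Sat(~start) = {n0, n1, n2, n5, n6}
Sat(~start & empty) = {n5, n6}
AF (~start & empty): least fixpoint, start Z0 = {n5, n6}, add states with every successor in Z. Already a fixed point.
Sat(AF (~start & empty)) = {n5, n6}
AG (AF (~start & empty)): greatest fixpoint, start Z0 = {n5, n6}, keep only states in Sat with every successor in Z. Z1 = {n6}; fixed.
Sat(AG (AF (~start & empty))) = {n6}
EF (AG (AF (~start & empty))): least fixpoint, start Z0 = {n6}, add states with some successor in Z. Z1 = {n3, n6}; Z2 = {n2, n3, n6}; Z3 = {n2, n3, n5, n6}; fixed.
Sat(EF (AG (AF (~start & empty)))) = {n2, n3, n5, n6}
n5 ∈ Sat(EF (AG (AF (~start & empty)))) = {n2, n3, n5, n6}, so the formula holds at n5.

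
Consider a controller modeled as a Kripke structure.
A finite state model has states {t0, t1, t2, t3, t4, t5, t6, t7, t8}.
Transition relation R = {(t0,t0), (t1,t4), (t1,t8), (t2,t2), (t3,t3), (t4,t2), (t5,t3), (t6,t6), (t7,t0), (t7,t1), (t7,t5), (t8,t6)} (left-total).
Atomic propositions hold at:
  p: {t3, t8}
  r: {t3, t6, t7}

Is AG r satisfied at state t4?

AG r: greatest fixpoint, start Z0 = {t3, t6, t7}, keep only states in Sat with every successor in Z. Z1 = {t3, t6}; fixed.
Sat(AG r) = {t3, t6}
t4 ∉ Sat(AG r) = {t3, t6}, so the formula does not hold at t4.

No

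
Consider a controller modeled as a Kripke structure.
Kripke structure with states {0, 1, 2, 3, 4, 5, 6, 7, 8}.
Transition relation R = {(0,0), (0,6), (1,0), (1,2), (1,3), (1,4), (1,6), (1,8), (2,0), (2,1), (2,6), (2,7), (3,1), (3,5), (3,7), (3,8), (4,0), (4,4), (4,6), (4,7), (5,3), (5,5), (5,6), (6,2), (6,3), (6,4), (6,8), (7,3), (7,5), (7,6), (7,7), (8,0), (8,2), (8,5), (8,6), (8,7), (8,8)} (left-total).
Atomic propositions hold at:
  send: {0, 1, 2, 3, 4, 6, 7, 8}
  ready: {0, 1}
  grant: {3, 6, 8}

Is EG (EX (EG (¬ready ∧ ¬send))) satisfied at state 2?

Sat(¬ready) = {2, 3, 4, 5, 6, 7, 8}
Sat(¬send) = {5}
Sat(¬ready ∧ ¬send) = {5}
EG (¬ready ∧ ¬send): greatest fixpoint, start Z0 = {5}, keep only states in Sat with some successor in Z. Already a fixed point.
Sat(EG (¬ready ∧ ¬send)) = {5}
Sat(EX (EG (¬ready ∧ ¬send))) = {s : some successor in {5}} = {3, 5, 7, 8}
EG (EX (EG (¬ready ∧ ¬send))): greatest fixpoint, start Z0 = {3, 5, 7, 8}, keep only states in Sat with some successor in Z. Already a fixed point.
Sat(EG (EX (EG (¬ready ∧ ¬send)))) = {3, 5, 7, 8}
2 ∉ Sat(EG (EX (EG (¬ready ∧ ¬send)))) = {3, 5, 7, 8}, so the formula does not hold at 2.

No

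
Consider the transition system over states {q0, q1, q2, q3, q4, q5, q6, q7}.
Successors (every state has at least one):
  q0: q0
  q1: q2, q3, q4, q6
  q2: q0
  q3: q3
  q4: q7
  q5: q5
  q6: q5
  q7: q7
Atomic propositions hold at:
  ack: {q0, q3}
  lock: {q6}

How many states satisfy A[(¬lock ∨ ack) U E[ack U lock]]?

1

Sat(¬lock) = {q0, q1, q2, q3, q4, q5, q7}
Sat(¬lock ∨ ack) = {q0, q1, q2, q3, q4, q5, q7}
E[ack U lock]: least fixpoint, start Z0 = Sat(lock) = {q6}, add states in Sat(ack) with some successor in Z. Already a fixed point.
Sat(E[ack U lock]) = {q6}
A[(¬lock ∨ ack) U E[ack U lock]]: least fixpoint, start Z0 = Sat(E[ack U lock]) = {q6}, add states in Sat(¬lock ∨ ack) with every successor in Z. Already a fixed point.
Sat(A[(¬lock ∨ ack) U E[ack U lock]]) = {q6}
|Sat(A[(¬lock ∨ ack) U E[ack U lock]])| = |{q6}| = 1.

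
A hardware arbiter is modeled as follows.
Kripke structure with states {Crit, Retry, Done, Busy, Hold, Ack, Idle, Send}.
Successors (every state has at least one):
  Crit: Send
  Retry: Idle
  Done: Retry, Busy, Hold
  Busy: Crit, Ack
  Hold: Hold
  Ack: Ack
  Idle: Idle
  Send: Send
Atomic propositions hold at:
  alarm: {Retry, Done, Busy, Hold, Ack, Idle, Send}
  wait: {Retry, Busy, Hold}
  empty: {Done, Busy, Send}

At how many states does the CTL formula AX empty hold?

Sat(AX empty) = {s : every successor in {Done, Busy, Send}} = {Crit, Send}
|Sat(AX empty)| = |{Crit, Send}| = 2.

2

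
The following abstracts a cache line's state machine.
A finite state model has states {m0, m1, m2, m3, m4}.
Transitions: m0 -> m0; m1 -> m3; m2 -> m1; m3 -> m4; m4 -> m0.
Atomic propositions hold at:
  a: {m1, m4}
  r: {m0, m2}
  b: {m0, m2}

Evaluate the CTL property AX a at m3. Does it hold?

Yes

Sat(AX a) = {s : every successor in {m1, m4}} = {m2, m3}
m3 ∈ Sat(AX a) = {m2, m3}, so the formula holds at m3.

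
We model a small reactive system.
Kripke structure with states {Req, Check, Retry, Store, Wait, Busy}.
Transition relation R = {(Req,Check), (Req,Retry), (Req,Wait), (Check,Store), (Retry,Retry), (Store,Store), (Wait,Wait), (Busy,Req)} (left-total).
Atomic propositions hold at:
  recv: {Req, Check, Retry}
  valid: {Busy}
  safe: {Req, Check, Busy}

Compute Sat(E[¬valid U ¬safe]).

Sat(¬valid) = {Req, Check, Retry, Store, Wait}
Sat(¬safe) = {Retry, Store, Wait}
E[¬valid U ¬safe]: least fixpoint, start Z0 = Sat(¬safe) = {Retry, Store, Wait}, add states in Sat(¬valid) with some successor in Z. Z1 = {Req, Check, Retry, Store, Wait}; fixed.
Sat(E[¬valid U ¬safe]) = {Req, Check, Retry, Store, Wait}

{Req, Check, Retry, Store, Wait}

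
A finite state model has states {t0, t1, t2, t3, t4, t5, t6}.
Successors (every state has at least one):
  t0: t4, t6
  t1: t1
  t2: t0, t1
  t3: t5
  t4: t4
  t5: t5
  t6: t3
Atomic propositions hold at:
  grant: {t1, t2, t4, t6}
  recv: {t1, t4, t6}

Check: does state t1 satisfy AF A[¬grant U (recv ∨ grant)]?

Sat(¬grant) = {t0, t3, t5}
Sat(recv ∨ grant) = {t1, t2, t4, t6}
A[¬grant U (recv ∨ grant)]: least fixpoint, start Z0 = Sat((recv ∨ grant)) = {t1, t2, t4, t6}, add states in Sat(¬grant) with every successor in Z. Z1 = {t0, t1, t2, t4, t6}; fixed.
Sat(A[¬grant U (recv ∨ grant)]) = {t0, t1, t2, t4, t6}
AF A[¬grant U (recv ∨ grant)]: least fixpoint, start Z0 = {t0, t1, t2, t4, t6}, add states with every successor in Z. Already a fixed point.
Sat(AF A[¬grant U (recv ∨ grant)]) = {t0, t1, t2, t4, t6}
t1 ∈ Sat(AF A[¬grant U (recv ∨ grant)]) = {t0, t1, t2, t4, t6}, so the formula holds at t1.

Yes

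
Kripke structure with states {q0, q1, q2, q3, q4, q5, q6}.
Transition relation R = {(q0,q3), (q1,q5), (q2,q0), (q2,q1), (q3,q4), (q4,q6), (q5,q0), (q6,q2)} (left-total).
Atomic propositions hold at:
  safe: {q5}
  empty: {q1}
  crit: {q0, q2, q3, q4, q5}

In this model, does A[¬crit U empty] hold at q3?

No

Sat(¬crit) = {q1, q6}
A[¬crit U empty]: least fixpoint, start Z0 = Sat(empty) = {q1}, add states in Sat(¬crit) with every successor in Z. Already a fixed point.
Sat(A[¬crit U empty]) = {q1}
q3 ∉ Sat(A[¬crit U empty]) = {q1}, so the formula does not hold at q3.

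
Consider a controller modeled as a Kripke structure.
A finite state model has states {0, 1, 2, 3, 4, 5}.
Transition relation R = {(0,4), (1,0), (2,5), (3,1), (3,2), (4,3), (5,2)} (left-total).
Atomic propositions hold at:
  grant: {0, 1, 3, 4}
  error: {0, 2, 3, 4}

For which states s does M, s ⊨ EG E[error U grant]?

E[error U grant]: least fixpoint, start Z0 = Sat(grant) = {0, 1, 3, 4}, add states in Sat(error) with some successor in Z. Already a fixed point.
Sat(E[error U grant]) = {0, 1, 3, 4}
EG E[error U grant]: greatest fixpoint, start Z0 = {0, 1, 3, 4}, keep only states in Sat with some successor in Z. Already a fixed point.
Sat(EG E[error U grant]) = {0, 1, 3, 4}

{0, 1, 3, 4}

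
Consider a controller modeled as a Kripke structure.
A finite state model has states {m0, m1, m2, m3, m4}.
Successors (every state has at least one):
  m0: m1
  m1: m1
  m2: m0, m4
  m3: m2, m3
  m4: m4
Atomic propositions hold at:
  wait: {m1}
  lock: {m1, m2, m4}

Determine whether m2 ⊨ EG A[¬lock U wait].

No

Sat(¬lock) = {m0, m3}
A[¬lock U wait]: least fixpoint, start Z0 = Sat(wait) = {m1}, add states in Sat(¬lock) with every successor in Z. Z1 = {m0, m1}; fixed.
Sat(A[¬lock U wait]) = {m0, m1}
EG A[¬lock U wait]: greatest fixpoint, start Z0 = {m0, m1}, keep only states in Sat with some successor in Z. Already a fixed point.
Sat(EG A[¬lock U wait]) = {m0, m1}
m2 ∉ Sat(EG A[¬lock U wait]) = {m0, m1}, so the formula does not hold at m2.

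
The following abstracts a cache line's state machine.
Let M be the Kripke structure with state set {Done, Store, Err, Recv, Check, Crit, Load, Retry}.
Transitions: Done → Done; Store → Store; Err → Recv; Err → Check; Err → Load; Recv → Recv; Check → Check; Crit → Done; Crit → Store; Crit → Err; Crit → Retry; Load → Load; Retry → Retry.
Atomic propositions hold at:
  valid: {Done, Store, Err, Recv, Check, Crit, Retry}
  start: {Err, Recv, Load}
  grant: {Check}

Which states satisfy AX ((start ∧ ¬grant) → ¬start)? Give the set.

{Done, Store, Check, Retry}

Sat(¬grant) = {Done, Store, Err, Recv, Crit, Load, Retry}
Sat(start ∧ ¬grant) = {Err, Recv, Load}
Sat(¬start) = {Done, Store, Check, Crit, Retry}
Sat((start ∧ ¬grant) → ¬start) = {Done, Store, Check, Crit, Retry}
Sat(AX ((start ∧ ¬grant) → ¬start)) = {s : every successor in {Done, Store, Check, Crit, Retry}} = {Done, Store, Check, Retry}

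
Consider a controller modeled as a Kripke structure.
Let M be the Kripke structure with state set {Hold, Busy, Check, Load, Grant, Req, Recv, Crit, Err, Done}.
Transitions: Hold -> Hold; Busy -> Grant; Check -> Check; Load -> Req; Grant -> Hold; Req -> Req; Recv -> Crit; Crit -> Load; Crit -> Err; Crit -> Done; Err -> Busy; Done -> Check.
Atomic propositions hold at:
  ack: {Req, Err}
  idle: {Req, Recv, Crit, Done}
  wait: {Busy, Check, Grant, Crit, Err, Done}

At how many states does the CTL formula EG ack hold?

EG ack: greatest fixpoint, start Z0 = {Req, Err}, keep only states in Sat with some successor in Z. Z1 = {Req}; fixed.
Sat(EG ack) = {Req}
|Sat(EG ack)| = |{Req}| = 1.

1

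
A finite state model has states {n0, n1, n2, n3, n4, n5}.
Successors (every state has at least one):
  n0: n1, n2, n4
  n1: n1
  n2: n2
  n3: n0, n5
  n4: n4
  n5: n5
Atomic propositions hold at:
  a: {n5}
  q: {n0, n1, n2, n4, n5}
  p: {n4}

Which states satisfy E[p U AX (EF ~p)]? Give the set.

{n1, n2, n3, n5}

Sat(~p) = {n0, n1, n2, n3, n5}
EF ~p: least fixpoint, start Z0 = {n0, n1, n2, n3, n5}, add states with some successor in Z. Already a fixed point.
Sat(EF ~p) = {n0, n1, n2, n3, n5}
Sat(AX (EF ~p)) = {s : every successor in {n0, n1, n2, n3, n5}} = {n1, n2, n3, n5}
E[p U AX (EF ~p)]: least fixpoint, start Z0 = Sat(AX (EF ~p)) = {n1, n2, n3, n5}, add states in Sat(p) with some successor in Z. Already a fixed point.
Sat(E[p U AX (EF ~p)]) = {n1, n2, n3, n5}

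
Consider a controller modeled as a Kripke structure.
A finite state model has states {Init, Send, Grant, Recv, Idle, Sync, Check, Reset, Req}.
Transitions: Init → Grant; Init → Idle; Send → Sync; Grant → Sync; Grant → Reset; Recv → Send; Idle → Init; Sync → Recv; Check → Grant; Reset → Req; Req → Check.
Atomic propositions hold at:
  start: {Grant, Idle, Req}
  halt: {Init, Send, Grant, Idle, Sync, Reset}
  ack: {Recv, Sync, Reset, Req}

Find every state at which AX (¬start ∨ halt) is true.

Sat(¬start) = {Init, Send, Recv, Sync, Check, Reset}
Sat(¬start ∨ halt) = {Init, Send, Grant, Recv, Idle, Sync, Check, Reset}
Sat(AX (¬start ∨ halt)) = {s : every successor in {Init, Send, Grant, Recv, Idle, Sync, Check, Reset}} = {Init, Send, Grant, Recv, Idle, Sync, Check, Req}

{Init, Send, Grant, Recv, Idle, Sync, Check, Req}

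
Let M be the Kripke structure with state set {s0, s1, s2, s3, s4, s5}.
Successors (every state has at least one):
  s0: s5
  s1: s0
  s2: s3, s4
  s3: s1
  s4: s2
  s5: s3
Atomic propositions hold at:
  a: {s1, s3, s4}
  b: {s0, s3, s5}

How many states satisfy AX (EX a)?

3

Sat(EX a) = {s : some successor in {s1, s3, s4}} = {s2, s3, s5}
Sat(AX (EX a)) = {s : every successor in {s2, s3, s5}} = {s0, s4, s5}
|Sat(AX (EX a))| = |{s0, s4, s5}| = 3.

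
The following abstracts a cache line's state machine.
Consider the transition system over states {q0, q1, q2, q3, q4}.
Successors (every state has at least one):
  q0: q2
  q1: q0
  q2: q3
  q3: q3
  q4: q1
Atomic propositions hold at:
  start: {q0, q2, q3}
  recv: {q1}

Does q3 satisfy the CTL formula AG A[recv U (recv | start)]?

Yes

Sat(recv | start) = {q0, q1, q2, q3}
A[recv U (recv | start)]: least fixpoint, start Z0 = Sat((recv | start)) = {q0, q1, q2, q3}, add states in Sat(recv) with every successor in Z. Already a fixed point.
Sat(A[recv U (recv | start)]) = {q0, q1, q2, q3}
AG A[recv U (recv | start)]: greatest fixpoint, start Z0 = {q0, q1, q2, q3}, keep only states in Sat with every successor in Z. Already a fixed point.
Sat(AG A[recv U (recv | start)]) = {q0, q1, q2, q3}
q3 ∈ Sat(AG A[recv U (recv | start)]) = {q0, q1, q2, q3}, so the formula holds at q3.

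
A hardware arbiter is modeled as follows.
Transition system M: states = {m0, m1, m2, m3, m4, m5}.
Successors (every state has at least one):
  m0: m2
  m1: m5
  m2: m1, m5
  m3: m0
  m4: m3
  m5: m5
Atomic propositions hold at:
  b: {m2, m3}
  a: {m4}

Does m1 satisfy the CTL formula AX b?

No

Sat(AX b) = {s : every successor in {m2, m3}} = {m0, m4}
m1 ∉ Sat(AX b) = {m0, m4}, so the formula does not hold at m1.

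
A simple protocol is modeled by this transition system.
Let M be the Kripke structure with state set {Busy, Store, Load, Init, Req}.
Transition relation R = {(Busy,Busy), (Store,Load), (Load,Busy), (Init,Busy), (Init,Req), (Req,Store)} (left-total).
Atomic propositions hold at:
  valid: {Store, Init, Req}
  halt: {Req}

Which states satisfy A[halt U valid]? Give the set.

A[halt U valid]: least fixpoint, start Z0 = Sat(valid) = {Store, Init, Req}, add states in Sat(halt) with every successor in Z. Already a fixed point.
Sat(A[halt U valid]) = {Store, Init, Req}

{Store, Init, Req}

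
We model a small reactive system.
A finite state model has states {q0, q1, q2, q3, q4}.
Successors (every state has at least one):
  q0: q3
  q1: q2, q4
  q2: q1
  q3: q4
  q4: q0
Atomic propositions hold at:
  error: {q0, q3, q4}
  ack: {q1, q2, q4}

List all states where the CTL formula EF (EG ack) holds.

EG ack: greatest fixpoint, start Z0 = {q1, q2, q4}, keep only states in Sat with some successor in Z. Z1 = {q1, q2}; fixed.
Sat(EG ack) = {q1, q2}
EF (EG ack): least fixpoint, start Z0 = {q1, q2}, add states with some successor in Z. Already a fixed point.
Sat(EF (EG ack)) = {q1, q2}

{q1, q2}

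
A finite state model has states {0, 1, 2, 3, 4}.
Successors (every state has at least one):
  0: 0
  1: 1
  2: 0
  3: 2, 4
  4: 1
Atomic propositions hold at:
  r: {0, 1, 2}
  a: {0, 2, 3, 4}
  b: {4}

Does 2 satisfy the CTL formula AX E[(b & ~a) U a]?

Sat(~a) = {1}
Sat(b & ~a) = ∅
E[(b & ~a) U a]: least fixpoint, start Z0 = Sat(a) = {0, 2, 3, 4}, add states in Sat(b & ~a) with some successor in Z. Already a fixed point.
Sat(E[(b & ~a) U a]) = {0, 2, 3, 4}
Sat(AX E[(b & ~a) U a]) = {s : every successor in {0, 2, 3, 4}} = {0, 2, 3}
2 ∈ Sat(AX E[(b & ~a) U a]) = {0, 2, 3}, so the formula holds at 2.

Yes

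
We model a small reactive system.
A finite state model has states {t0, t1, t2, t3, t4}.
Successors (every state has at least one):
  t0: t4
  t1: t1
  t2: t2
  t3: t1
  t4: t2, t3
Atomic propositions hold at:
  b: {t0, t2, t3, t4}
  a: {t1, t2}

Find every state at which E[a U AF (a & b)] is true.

Sat(a & b) = {t2}
AF (a & b): least fixpoint, start Z0 = {t2}, add states with every successor in Z. Already a fixed point.
Sat(AF (a & b)) = {t2}
E[a U AF (a & b)]: least fixpoint, start Z0 = Sat(AF (a & b)) = {t2}, add states in Sat(a) with some successor in Z. Already a fixed point.
Sat(E[a U AF (a & b)]) = {t2}

{t2}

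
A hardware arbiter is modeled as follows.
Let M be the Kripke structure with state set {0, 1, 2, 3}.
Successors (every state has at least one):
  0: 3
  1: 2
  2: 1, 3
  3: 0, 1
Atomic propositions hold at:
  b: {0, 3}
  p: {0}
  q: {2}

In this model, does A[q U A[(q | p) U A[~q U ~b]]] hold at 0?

No

Sat(q | p) = {0, 2}
Sat(~q) = {0, 1, 3}
Sat(~b) = {1, 2}
A[~q U ~b]: least fixpoint, start Z0 = Sat(~b) = {1, 2}, add states in Sat(~q) with every successor in Z. Already a fixed point.
Sat(A[~q U ~b]) = {1, 2}
A[(q | p) U A[~q U ~b]]: least fixpoint, start Z0 = Sat(A[~q U ~b]) = {1, 2}, add states in Sat(q | p) with every successor in Z. Already a fixed point.
Sat(A[(q | p) U A[~q U ~b]]) = {1, 2}
A[q U A[(q | p) U A[~q U ~b]]]: least fixpoint, start Z0 = Sat(A[(q | p) U A[~q U ~b]]) = {1, 2}, add states in Sat(q) with every successor in Z. Already a fixed point.
Sat(A[q U A[(q | p) U A[~q U ~b]]]) = {1, 2}
0 ∉ Sat(A[q U A[(q | p) U A[~q U ~b]]]) = {1, 2}, so the formula does not hold at 0.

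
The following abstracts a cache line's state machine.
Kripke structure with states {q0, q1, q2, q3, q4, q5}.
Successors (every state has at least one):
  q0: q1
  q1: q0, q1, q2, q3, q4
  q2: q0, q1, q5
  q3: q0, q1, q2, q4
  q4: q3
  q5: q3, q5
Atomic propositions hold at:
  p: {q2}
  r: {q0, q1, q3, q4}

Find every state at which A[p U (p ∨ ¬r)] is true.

Sat(¬r) = {q2, q5}
Sat(p ∨ ¬r) = {q2, q5}
A[p U (p ∨ ¬r)]: least fixpoint, start Z0 = Sat((p ∨ ¬r)) = {q2, q5}, add states in Sat(p) with every successor in Z. Already a fixed point.
Sat(A[p U (p ∨ ¬r)]) = {q2, q5}

{q2, q5}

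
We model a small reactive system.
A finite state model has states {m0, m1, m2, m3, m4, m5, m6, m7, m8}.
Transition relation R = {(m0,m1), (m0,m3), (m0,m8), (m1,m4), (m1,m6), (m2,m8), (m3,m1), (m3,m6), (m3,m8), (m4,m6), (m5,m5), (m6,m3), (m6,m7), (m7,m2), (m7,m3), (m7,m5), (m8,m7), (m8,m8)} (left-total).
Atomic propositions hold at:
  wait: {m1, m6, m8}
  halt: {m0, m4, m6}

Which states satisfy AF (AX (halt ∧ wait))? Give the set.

Sat(halt ∧ wait) = {m6}
Sat(AX (halt ∧ wait)) = {s : every successor in {m6}} = {m4}
AF (AX (halt ∧ wait)): least fixpoint, start Z0 = {m4}, add states with every successor in Z. Already a fixed point.
Sat(AF (AX (halt ∧ wait))) = {m4}

{m4}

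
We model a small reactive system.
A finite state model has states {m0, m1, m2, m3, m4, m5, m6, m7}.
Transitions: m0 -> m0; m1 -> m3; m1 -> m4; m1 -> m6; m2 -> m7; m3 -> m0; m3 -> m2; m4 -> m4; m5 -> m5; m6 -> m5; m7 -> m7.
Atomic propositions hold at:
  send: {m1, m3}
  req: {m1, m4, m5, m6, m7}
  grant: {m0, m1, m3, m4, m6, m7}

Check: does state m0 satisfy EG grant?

EG grant: greatest fixpoint, start Z0 = {m0, m1, m3, m4, m6, m7}, keep only states in Sat with some successor in Z. Z1 = {m0, m1, m3, m4, m7}; fixed.
Sat(EG grant) = {m0, m1, m3, m4, m7}
m0 ∈ Sat(EG grant) = {m0, m1, m3, m4, m7}, so the formula holds at m0.

Yes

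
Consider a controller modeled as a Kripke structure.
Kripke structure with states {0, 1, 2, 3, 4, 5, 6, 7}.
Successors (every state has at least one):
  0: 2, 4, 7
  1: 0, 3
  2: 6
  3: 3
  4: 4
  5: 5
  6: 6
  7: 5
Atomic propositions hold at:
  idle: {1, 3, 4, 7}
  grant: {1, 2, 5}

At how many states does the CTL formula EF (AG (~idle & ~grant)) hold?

4

Sat(~idle) = {0, 2, 5, 6}
Sat(~grant) = {0, 3, 4, 6, 7}
Sat(~idle & ~grant) = {0, 6}
AG (~idle & ~grant): greatest fixpoint, start Z0 = {0, 6}, keep only states in Sat with every successor in Z. Z1 = {6}; fixed.
Sat(AG (~idle & ~grant)) = {6}
EF (AG (~idle & ~grant)): least fixpoint, start Z0 = {6}, add states with some successor in Z. Z1 = {2, 6}; Z2 = {0, 2, 6}; Z3 = {0, 1, 2, 6}; fixed.
Sat(EF (AG (~idle & ~grant))) = {0, 1, 2, 6}
|Sat(EF (AG (~idle & ~grant)))| = |{0, 1, 2, 6}| = 4.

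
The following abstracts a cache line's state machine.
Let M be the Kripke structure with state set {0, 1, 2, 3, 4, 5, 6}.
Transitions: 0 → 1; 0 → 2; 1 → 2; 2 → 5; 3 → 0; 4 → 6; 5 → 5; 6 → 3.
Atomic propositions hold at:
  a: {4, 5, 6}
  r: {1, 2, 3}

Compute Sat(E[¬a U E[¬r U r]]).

Sat(¬a) = {0, 1, 2, 3}
Sat(¬r) = {0, 4, 5, 6}
E[¬r U r]: least fixpoint, start Z0 = Sat(r) = {1, 2, 3}, add states in Sat(¬r) with some successor in Z. Z1 = {0, 1, 2, 3, 6}; Z2 = {0, 1, 2, 3, 4, 6}; fixed.
Sat(E[¬r U r]) = {0, 1, 2, 3, 4, 6}
E[¬a U E[¬r U r]]: least fixpoint, start Z0 = Sat(E[¬r U r]) = {0, 1, 2, 3, 4, 6}, add states in Sat(¬a) with some successor in Z. Already a fixed point.
Sat(E[¬a U E[¬r U r]]) = {0, 1, 2, 3, 4, 6}

{0, 1, 2, 3, 4, 6}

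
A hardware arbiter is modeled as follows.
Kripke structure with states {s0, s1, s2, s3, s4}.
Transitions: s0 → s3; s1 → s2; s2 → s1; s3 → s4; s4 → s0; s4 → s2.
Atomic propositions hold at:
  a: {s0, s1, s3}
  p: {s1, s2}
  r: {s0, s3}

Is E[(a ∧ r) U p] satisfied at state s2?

Yes

Sat(a ∧ r) = {s0, s3}
E[(a ∧ r) U p]: least fixpoint, start Z0 = Sat(p) = {s1, s2}, add states in Sat(a ∧ r) with some successor in Z. Already a fixed point.
Sat(E[(a ∧ r) U p]) = {s1, s2}
s2 ∈ Sat(E[(a ∧ r) U p]) = {s1, s2}, so the formula holds at s2.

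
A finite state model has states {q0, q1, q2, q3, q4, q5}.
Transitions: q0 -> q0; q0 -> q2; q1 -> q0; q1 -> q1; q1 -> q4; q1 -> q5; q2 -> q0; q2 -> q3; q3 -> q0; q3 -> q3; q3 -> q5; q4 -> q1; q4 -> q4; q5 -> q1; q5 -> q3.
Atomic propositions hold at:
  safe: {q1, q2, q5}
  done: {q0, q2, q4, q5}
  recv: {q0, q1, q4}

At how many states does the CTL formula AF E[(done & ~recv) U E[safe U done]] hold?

5

Sat(~recv) = {q2, q3, q5}
Sat(done & ~recv) = {q2, q5}
E[safe U done]: least fixpoint, start Z0 = Sat(done) = {q0, q2, q4, q5}, add states in Sat(safe) with some successor in Z. Z1 = {q0, q1, q2, q4, q5}; fixed.
Sat(E[safe U done]) = {q0, q1, q2, q4, q5}
E[(done & ~recv) U E[safe U done]]: least fixpoint, start Z0 = Sat(E[safe U done]) = {q0, q1, q2, q4, q5}, add states in Sat(done & ~recv) with some successor in Z. Already a fixed point.
Sat(E[(done & ~recv) U E[safe U done]]) = {q0, q1, q2, q4, q5}
AF E[(done & ~recv) U E[safe U done]]: least fixpoint, start Z0 = {q0, q1, q2, q4, q5}, add states with every successor in Z. Already a fixed point.
Sat(AF E[(done & ~recv) U E[safe U done]]) = {q0, q1, q2, q4, q5}
|Sat(AF E[(done & ~recv) U E[safe U done]])| = |{q0, q1, q2, q4, q5}| = 5.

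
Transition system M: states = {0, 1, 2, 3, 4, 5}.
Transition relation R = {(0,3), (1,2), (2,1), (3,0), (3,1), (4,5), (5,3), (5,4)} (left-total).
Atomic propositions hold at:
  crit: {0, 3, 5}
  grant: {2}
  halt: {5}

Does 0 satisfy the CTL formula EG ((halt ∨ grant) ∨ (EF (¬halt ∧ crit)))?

Sat(halt ∨ grant) = {2, 5}
Sat(¬halt) = {0, 1, 2, 3, 4}
Sat(¬halt ∧ crit) = {0, 3}
EF (¬halt ∧ crit): least fixpoint, start Z0 = {0, 3}, add states with some successor in Z. Z1 = {0, 3, 5}; Z2 = {0, 3, 4, 5}; fixed.
Sat(EF (¬halt ∧ crit)) = {0, 3, 4, 5}
Sat((halt ∨ grant) ∨ (EF (¬halt ∧ crit))) = {0, 2, 3, 4, 5}
EG ((halt ∨ grant) ∨ (EF (¬halt ∧ crit))): greatest fixpoint, start Z0 = {0, 2, 3, 4, 5}, keep only states in Sat with some successor in Z. Z1 = {0, 3, 4, 5}; fixed.
Sat(EG ((halt ∨ grant) ∨ (EF (¬halt ∧ crit)))) = {0, 3, 4, 5}
0 ∈ Sat(EG ((halt ∨ grant) ∨ (EF (¬halt ∧ crit)))) = {0, 3, 4, 5}, so the formula holds at 0.

Yes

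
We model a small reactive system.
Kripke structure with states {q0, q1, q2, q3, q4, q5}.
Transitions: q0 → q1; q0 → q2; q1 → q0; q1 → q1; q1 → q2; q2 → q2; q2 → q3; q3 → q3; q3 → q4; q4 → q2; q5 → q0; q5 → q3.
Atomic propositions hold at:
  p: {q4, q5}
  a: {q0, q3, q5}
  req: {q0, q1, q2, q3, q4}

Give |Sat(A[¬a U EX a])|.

Sat(¬a) = {q1, q2, q4}
Sat(EX a) = {s : some successor in {q0, q3, q5}} = {q1, q2, q3, q5}
A[¬a U EX a]: least fixpoint, start Z0 = Sat(EX a) = {q1, q2, q3, q5}, add states in Sat(¬a) with every successor in Z. Z1 = {q1, q2, q3, q4, q5}; fixed.
Sat(A[¬a U EX a]) = {q1, q2, q3, q4, q5}
|Sat(A[¬a U EX a])| = |{q1, q2, q3, q4, q5}| = 5.

5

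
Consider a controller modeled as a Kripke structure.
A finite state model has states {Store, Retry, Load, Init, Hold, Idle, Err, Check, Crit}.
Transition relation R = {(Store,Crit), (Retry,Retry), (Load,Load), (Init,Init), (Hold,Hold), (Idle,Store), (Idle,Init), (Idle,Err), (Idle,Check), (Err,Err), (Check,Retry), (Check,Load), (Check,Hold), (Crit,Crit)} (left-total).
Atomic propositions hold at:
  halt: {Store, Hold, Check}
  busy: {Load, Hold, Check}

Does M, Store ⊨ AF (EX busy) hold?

Sat(EX busy) = {s : some successor in {Load, Hold, Check}} = {Load, Hold, Idle, Check}
AF (EX busy): least fixpoint, start Z0 = {Load, Hold, Idle, Check}, add states with every successor in Z. Already a fixed point.
Sat(AF (EX busy)) = {Load, Hold, Idle, Check}
Store ∉ Sat(AF (EX busy)) = {Load, Hold, Idle, Check}, so the formula does not hold at Store.

No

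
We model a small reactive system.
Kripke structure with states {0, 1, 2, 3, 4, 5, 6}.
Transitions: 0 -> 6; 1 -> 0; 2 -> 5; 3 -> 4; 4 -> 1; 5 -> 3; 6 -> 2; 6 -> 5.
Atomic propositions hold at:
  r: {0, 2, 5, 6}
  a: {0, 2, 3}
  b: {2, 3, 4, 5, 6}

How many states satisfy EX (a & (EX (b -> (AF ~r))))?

Sat(~r) = {1, 3, 4}
AF ~r: least fixpoint, start Z0 = {1, 3, 4}, add states with every successor in Z. Z1 = {1, 3, 4, 5}; Z2 = {1, 2, 3, 4, 5}; Z3 = {1, 2, 3, 4, 5, 6}; Z4 = {0, 1, 2, 3, 4, 5, 6}; fixed.
Sat(AF ~r) = {0, 1, 2, 3, 4, 5, 6}
Sat(b -> (AF ~r)) = {0, 1, 2, 3, 4, 5, 6}
Sat(EX (b -> (AF ~r))) = {s : some successor in {0, 1, 2, 3, 4, 5, 6}} = {0, 1, 2, 3, 4, 5, 6}
Sat(a & (EX (b -> (AF ~r)))) = {0, 2, 3}
Sat(EX (a & (EX (b -> (AF ~r))))) = {s : some successor in {0, 2, 3}} = {1, 5, 6}
|Sat(EX (a & (EX (b -> (AF ~r)))))| = |{1, 5, 6}| = 3.

3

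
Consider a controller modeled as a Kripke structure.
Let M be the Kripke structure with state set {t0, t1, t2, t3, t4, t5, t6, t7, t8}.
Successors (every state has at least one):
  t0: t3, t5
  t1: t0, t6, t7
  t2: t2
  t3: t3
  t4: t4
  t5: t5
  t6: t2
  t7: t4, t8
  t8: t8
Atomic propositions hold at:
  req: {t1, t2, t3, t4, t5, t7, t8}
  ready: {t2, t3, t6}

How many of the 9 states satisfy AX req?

8

Sat(AX req) = {s : every successor in {t1, t2, t3, t4, t5, t7, t8}} = {t0, t2, t3, t4, t5, t6, t7, t8}
|Sat(AX req)| = |{t0, t2, t3, t4, t5, t6, t7, t8}| = 8.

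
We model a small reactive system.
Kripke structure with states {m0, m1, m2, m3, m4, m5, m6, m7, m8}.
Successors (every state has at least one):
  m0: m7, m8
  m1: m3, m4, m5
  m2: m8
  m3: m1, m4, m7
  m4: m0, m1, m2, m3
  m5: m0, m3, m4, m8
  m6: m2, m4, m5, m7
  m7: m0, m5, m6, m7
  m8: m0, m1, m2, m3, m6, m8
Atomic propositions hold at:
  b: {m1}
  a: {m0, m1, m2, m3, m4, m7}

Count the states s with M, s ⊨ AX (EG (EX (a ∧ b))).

1

Sat(a ∧ b) = {m1}
Sat(EX (a ∧ b)) = {s : some successor in {m1}} = {m3, m4, m8}
EG (EX (a ∧ b)): greatest fixpoint, start Z0 = {m3, m4, m8}, keep only states in Sat with some successor in Z. Already a fixed point.
Sat(EG (EX (a ∧ b))) = {m3, m4, m8}
Sat(AX (EG (EX (a ∧ b)))) = {s : every successor in {m3, m4, m8}} = {m2}
|Sat(AX (EG (EX (a ∧ b))))| = |{m2}| = 1.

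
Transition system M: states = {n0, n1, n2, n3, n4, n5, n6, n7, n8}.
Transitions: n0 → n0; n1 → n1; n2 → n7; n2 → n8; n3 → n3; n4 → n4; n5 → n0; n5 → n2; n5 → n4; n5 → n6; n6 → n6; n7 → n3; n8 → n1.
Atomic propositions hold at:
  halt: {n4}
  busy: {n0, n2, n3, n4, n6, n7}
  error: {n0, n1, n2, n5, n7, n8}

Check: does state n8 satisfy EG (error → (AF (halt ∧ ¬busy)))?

No

Sat(¬busy) = {n1, n5, n8}
Sat(halt ∧ ¬busy) = ∅
AF (halt ∧ ¬busy): least fixpoint, start Z0 = ∅, add states with every successor in Z. Already a fixed point.
Sat(AF (halt ∧ ¬busy)) = ∅
Sat(error → (AF (halt ∧ ¬busy))) = {n3, n4, n6}
EG (error → (AF (halt ∧ ¬busy))): greatest fixpoint, start Z0 = {n3, n4, n6}, keep only states in Sat with some successor in Z. Already a fixed point.
Sat(EG (error → (AF (halt ∧ ¬busy)))) = {n3, n4, n6}
n8 ∉ Sat(EG (error → (AF (halt ∧ ¬busy)))) = {n3, n4, n6}, so the formula does not hold at n8.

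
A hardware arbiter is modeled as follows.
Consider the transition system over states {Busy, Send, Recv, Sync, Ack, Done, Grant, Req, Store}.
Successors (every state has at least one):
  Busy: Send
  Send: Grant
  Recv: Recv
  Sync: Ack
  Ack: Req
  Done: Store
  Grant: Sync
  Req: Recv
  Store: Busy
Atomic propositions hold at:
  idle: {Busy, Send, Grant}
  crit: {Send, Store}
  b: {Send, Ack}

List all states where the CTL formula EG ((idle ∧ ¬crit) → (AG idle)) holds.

{Recv, Sync, Ack, Req}

Sat(¬crit) = {Busy, Recv, Sync, Ack, Done, Grant, Req}
Sat(idle ∧ ¬crit) = {Busy, Grant}
AG idle: greatest fixpoint, start Z0 = {Busy, Send, Grant}, keep only states in Sat with every successor in Z. Z1 = {Busy, Send}; Z2 = {Busy}; Z3 = ∅; fixed.
Sat(AG idle) = ∅
Sat((idle ∧ ¬crit) → (AG idle)) = {Send, Recv, Sync, Ack, Done, Req, Store}
EG ((idle ∧ ¬crit) → (AG idle)): greatest fixpoint, start Z0 = {Send, Recv, Sync, Ack, Done, Req, Store}, keep only states in Sat with some successor in Z. Z1 = {Recv, Sync, Ack, Done, Req}; Z2 = {Recv, Sync, Ack, Req}; fixed.
Sat(EG ((idle ∧ ¬crit) → (AG idle))) = {Recv, Sync, Ack, Req}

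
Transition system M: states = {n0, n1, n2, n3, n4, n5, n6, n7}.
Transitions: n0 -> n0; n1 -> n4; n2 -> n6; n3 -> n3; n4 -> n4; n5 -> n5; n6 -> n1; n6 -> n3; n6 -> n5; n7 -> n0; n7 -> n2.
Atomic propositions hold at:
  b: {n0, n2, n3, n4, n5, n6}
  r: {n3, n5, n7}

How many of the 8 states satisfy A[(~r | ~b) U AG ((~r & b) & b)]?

Sat(~r) = {n0, n1, n2, n4, n6}
Sat(~b) = {n1, n7}
Sat(~r | ~b) = {n0, n1, n2, n4, n6, n7}
Sat(~r & b) = {n0, n2, n4, n6}
Sat((~r & b) & b) = {n0, n2, n4, n6}
AG ((~r & b) & b): greatest fixpoint, start Z0 = {n0, n2, n4, n6}, keep only states in Sat with every successor in Z. Z1 = {n0, n2, n4}; Z2 = {n0, n4}; fixed.
Sat(AG ((~r & b) & b)) = {n0, n4}
A[(~r | ~b) U AG ((~r & b) & b)]: least fixpoint, start Z0 = Sat(AG ((~r & b) & b)) = {n0, n4}, add states in Sat(~r | ~b) with every successor in Z. Z1 = {n0, n1, n4}; fixed.
Sat(A[(~r | ~b) U AG ((~r & b) & b)]) = {n0, n1, n4}
|Sat(A[(~r | ~b) U AG ((~r & b) & b)])| = |{n0, n1, n4}| = 3.

3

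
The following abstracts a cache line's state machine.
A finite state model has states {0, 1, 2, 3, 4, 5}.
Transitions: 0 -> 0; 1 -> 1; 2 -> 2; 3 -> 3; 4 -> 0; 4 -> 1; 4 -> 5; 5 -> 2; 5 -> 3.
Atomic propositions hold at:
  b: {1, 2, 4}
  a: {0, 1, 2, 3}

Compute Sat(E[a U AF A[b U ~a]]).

Sat(~a) = {4, 5}
A[b U ~a]: least fixpoint, start Z0 = Sat(~a) = {4, 5}, add states in Sat(b) with every successor in Z. Already a fixed point.
Sat(A[b U ~a]) = {4, 5}
AF A[b U ~a]: least fixpoint, start Z0 = {4, 5}, add states with every successor in Z. Already a fixed point.
Sat(AF A[b U ~a]) = {4, 5}
E[a U AF A[b U ~a]]: least fixpoint, start Z0 = Sat(AF A[b U ~a]) = {4, 5}, add states in Sat(a) with some successor in Z. Already a fixed point.
Sat(E[a U AF A[b U ~a]]) = {4, 5}

{4, 5}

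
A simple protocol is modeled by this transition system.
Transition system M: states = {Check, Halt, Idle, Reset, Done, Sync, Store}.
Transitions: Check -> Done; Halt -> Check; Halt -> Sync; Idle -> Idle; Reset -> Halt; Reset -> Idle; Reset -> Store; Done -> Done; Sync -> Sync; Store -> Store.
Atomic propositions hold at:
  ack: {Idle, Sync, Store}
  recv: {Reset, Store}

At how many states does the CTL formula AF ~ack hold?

Sat(~ack) = {Check, Halt, Reset, Done}
AF ~ack: least fixpoint, start Z0 = {Check, Halt, Reset, Done}, add states with every successor in Z. Already a fixed point.
Sat(AF ~ack) = {Check, Halt, Reset, Done}
|Sat(AF ~ack)| = |{Check, Halt, Reset, Done}| = 4.

4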